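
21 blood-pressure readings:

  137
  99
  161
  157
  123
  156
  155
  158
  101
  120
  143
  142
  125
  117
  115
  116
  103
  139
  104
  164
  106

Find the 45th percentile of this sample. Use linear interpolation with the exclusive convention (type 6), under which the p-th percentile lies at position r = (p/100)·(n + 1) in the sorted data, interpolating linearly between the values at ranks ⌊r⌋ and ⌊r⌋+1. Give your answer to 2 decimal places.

Sorted: 99, 101, 103, 104, 106, 115, 116, 117, 120, 123, 125, 137, 139, 142, 143, 155, 156, 157, 158, 161, 164.
n = 21.
r = (45/100)·(21 + 1) = 9.9.
Rank 9 is 120 and rank 10 is 123.
Interpolate: 120 + 0.9·(123 − 120) = 120 + 0.9·3 = 122.7.

122.70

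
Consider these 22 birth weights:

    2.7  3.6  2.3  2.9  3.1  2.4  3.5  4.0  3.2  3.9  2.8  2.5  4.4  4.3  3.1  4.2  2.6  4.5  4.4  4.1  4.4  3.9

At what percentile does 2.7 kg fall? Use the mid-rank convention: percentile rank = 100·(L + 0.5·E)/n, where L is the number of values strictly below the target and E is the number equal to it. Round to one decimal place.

20.5

Sorted: 2.3, 2.4, 2.5, 2.6, 2.7, 2.8, 2.9, 3.1, 3.1, 3.2, 3.5, 3.6, 3.9, 3.9, 4.0, 4.1, 4.2, 4.3, 4.4, 4.4, 4.4, 4.5.
Count below 2.7: L = 4; count equal: E = 1; n = 22.
Percentile rank = 100·(4 + 0.5·1)/22 = 100·4.5/22 = 20.45.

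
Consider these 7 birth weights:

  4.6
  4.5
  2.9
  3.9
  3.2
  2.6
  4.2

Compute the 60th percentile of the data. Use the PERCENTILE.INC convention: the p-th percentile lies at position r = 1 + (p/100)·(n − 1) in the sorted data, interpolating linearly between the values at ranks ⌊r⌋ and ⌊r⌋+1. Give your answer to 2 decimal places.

4.08

Sorted: 2.6, 2.9, 3.2, 3.9, 4.2, 4.5, 4.6.
n = 7.
r = 1 + (60/100)·(7 − 1) = 1 + 3.6 = 4.6.
Rank 4 is 3.9 and rank 5 is 4.2.
Interpolate: 3.9 + 0.6·(4.2 − 3.9) = 3.9 + 0.6·0.3 = 4.08.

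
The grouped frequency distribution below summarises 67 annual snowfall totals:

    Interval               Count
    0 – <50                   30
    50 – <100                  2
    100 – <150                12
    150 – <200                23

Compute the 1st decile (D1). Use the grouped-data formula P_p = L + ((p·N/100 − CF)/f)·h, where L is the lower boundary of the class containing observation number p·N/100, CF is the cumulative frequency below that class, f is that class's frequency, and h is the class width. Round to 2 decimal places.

N = 67; target position k = 10/100 · 67 = 6.7.
Cumulative frequencies: 30, 32, 44, 67.
Observation 6.7 falls in the class 0 – <50.
L = 0, CF = 0, f = 30, h = 50.
P10 = 0 + ((6.7 − 0)/30)·50 = 0 + 11.1667 = 11.1667.

11.17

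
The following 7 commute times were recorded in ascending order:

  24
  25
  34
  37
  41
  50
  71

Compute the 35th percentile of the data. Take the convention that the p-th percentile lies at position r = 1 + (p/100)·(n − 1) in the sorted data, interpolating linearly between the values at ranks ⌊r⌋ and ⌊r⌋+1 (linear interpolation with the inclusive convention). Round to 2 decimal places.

34.30

n = 7.
r = 1 + (35/100)·(7 − 1) = 1 + 2.1 = 3.1.
Rank 3 is 34 and rank 4 is 37.
Interpolate: 34 + 0.1·(37 − 34) = 34 + 0.1·3 = 34.3.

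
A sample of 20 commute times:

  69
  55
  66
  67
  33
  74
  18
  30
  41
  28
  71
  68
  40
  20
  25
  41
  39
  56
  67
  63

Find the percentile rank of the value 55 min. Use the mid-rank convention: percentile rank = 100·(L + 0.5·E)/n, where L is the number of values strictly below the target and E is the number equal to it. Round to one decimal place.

52.5

Sorted: 18, 20, 25, 28, 30, 33, 39, 40, 41, 41, 55, 56, 63, 66, 67, 67, 68, 69, 71, 74.
Count below 55: L = 10; count equal: E = 1; n = 20.
Percentile rank = 100·(10 + 0.5·1)/20 = 100·10.5/20 = 52.5.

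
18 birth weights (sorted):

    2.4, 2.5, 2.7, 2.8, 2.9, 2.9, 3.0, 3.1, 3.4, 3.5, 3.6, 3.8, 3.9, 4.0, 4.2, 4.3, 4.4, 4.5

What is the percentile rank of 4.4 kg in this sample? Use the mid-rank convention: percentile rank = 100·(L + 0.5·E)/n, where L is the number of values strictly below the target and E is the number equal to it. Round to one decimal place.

Count below 4.4: L = 16; count equal: E = 1; n = 18.
Percentile rank = 100·(16 + 0.5·1)/18 = 100·16.5/18 = 91.67.

91.7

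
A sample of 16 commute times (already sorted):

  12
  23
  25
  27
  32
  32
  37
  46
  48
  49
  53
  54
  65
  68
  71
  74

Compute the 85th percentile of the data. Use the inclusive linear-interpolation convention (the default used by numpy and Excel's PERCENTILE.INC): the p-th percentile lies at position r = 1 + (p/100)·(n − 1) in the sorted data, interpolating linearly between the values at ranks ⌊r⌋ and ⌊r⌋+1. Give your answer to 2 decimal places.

67.25

n = 16.
r = 1 + (85/100)·(16 − 1) = 1 + 12.75 = 13.75.
Rank 13 is 65 and rank 14 is 68.
Interpolate: 65 + 0.75·(68 − 65) = 65 + 0.75·3 = 67.25.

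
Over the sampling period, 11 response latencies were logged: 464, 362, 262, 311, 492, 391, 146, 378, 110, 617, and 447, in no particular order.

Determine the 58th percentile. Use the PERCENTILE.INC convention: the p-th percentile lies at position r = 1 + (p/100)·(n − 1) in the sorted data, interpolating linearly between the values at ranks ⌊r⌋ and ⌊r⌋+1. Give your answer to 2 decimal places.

388.40

Sorted: 110, 146, 262, 311, 362, 378, 391, 447, 464, 492, 617.
n = 11.
r = 1 + (58/100)·(11 − 1) = 1 + 5.8 = 6.8.
Rank 6 is 378 and rank 7 is 391.
Interpolate: 378 + 0.8·(391 − 378) = 378 + 0.8·13 = 388.4.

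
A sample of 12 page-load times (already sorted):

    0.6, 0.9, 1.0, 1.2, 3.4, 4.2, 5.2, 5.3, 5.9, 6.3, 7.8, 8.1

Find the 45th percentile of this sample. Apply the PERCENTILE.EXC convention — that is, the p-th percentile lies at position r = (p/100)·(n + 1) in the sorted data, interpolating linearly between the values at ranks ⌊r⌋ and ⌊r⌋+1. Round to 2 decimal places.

4.08

n = 12.
r = (45/100)·(12 + 1) = 5.85.
Rank 5 is 3.4 and rank 6 is 4.2.
Interpolate: 3.4 + 0.85·(4.2 − 3.4) = 3.4 + 0.85·0.8 = 4.08.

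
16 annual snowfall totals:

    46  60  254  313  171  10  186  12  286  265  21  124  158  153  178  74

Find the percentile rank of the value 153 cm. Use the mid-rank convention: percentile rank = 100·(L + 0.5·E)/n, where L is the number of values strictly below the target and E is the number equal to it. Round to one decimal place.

Sorted: 10, 12, 21, 46, 60, 74, 124, 153, 158, 171, 178, 186, 254, 265, 286, 313.
Count below 153: L = 7; count equal: E = 1; n = 16.
Percentile rank = 100·(7 + 0.5·1)/16 = 100·7.5/16 = 46.88.

46.9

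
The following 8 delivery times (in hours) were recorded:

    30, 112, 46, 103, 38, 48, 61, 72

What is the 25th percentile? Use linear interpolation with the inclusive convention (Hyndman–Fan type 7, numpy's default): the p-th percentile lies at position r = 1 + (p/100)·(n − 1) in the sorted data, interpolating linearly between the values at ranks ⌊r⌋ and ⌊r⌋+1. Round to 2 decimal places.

44.00

Sorted: 30, 38, 46, 48, 61, 72, 103, 112.
n = 8.
r = 1 + (25/100)·(8 − 1) = 1 + 1.75 = 2.75.
Rank 2 is 38 and rank 3 is 46.
Interpolate: 38 + 0.75·(46 − 38) = 38 + 0.75·8 = 44.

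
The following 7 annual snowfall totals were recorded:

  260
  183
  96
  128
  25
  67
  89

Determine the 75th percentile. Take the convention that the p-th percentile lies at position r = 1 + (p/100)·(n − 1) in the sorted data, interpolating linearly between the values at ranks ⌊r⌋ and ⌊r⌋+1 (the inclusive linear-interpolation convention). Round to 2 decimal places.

Sorted: 25, 67, 89, 96, 128, 183, 260.
n = 7.
r = 1 + (75/100)·(7 − 1) = 1 + 4.5 = 5.5.
Rank 5 is 128 and rank 6 is 183.
Interpolate: 128 + 0.5·(183 − 128) = 128 + 0.5·55 = 155.5.

155.50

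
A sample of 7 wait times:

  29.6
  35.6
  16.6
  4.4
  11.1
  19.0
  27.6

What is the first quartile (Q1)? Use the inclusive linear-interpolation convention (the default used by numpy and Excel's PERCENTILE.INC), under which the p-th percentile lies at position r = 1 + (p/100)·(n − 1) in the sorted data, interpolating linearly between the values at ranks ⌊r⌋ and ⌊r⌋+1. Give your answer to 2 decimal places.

Sorted: 4.4, 11.1, 16.6, 19.0, 27.6, 29.6, 35.6.
n = 7.
r = 1 + (25/100)·(7 − 1) = 1 + 1.5 = 2.5.
Rank 2 is 11.1 and rank 3 is 16.6.
Interpolate: 11.1 + 0.5·(16.6 − 11.1) = 11.1 + 0.5·5.5 = 13.85.

13.85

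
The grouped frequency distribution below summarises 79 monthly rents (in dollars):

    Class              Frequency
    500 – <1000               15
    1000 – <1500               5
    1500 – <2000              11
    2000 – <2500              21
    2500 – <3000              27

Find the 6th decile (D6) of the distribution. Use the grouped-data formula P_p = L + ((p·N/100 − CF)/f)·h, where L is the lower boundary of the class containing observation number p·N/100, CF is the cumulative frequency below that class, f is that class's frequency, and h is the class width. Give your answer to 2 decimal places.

2390.48

N = 79; target position k = 60/100 · 79 = 47.4.
Cumulative frequencies: 15, 20, 31, 52, 79.
Observation 47.4 falls in the class 2000 – <2500.
L = 2000, CF = 31, f = 21, h = 500.
P60 = 2000 + ((47.4 − 31)/21)·500 = 2000 + 390.476 = 2390.48.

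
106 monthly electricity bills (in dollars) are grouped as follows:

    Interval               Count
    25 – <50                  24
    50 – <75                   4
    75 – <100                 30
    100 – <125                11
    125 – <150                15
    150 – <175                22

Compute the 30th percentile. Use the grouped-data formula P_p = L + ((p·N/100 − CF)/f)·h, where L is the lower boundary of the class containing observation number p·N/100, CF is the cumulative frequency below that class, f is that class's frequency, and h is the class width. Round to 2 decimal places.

N = 106; target position k = 30/100 · 106 = 31.8.
Cumulative frequencies: 24, 28, 58, 69, 84, 106.
Observation 31.8 falls in the class 75 – <100.
L = 75, CF = 28, f = 30, h = 25.
P30 = 75 + ((31.8 − 28)/30)·25 = 75 + 3.16667 = 78.1667.

78.17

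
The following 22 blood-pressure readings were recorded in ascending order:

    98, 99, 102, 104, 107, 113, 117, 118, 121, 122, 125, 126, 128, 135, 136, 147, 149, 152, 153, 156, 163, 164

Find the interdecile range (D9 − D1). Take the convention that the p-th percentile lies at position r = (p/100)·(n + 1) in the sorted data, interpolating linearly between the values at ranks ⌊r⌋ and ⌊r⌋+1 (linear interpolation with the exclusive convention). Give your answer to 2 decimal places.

61.00

n = 22.
P10: r = 2.3; ranks 2–3 are 99, 102; interpolating gives 99.9.
P90: r = 20.7; ranks 20–21 are 156, 163; interpolating gives 160.9.
Difference: 160.9 − 99.9 = 61.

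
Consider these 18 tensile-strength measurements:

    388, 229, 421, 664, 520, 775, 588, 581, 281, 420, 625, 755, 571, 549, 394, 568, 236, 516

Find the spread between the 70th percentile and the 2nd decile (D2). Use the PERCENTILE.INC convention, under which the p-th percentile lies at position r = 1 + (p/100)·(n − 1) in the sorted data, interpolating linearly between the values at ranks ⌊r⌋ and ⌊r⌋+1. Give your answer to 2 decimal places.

Sorted: 229, 236, 281, 388, 394, 420, 421, 516, 520, 549, 568, 571, 581, 588, 625, 664, 755, 775.
n = 18.
P20: r = 4.4; ranks 4–5 are 388, 394; interpolating gives 390.4.
P70: r = 12.9; ranks 12–13 are 571, 581; interpolating gives 580.
Difference: 580 − 390.4 = 189.6.

189.60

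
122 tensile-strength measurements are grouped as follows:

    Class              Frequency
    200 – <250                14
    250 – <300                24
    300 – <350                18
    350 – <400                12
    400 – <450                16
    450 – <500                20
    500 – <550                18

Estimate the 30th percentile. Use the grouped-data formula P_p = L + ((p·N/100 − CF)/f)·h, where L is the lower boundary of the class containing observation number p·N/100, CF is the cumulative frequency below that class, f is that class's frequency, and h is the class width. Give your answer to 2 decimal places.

297.08

N = 122; target position k = 30/100 · 122 = 36.6.
Cumulative frequencies: 14, 38, 56, 68, 84, 104, 122.
Observation 36.6 falls in the class 250 – <300.
L = 250, CF = 14, f = 24, h = 50.
P30 = 250 + ((36.6 − 14)/24)·50 = 250 + 47.0833 = 297.083.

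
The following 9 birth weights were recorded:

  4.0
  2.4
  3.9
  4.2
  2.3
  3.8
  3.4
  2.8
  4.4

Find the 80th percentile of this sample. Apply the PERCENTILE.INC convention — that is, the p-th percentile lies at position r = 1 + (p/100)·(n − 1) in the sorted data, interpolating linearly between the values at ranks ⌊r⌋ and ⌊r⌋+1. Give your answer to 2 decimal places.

Sorted: 2.3, 2.4, 2.8, 3.4, 3.8, 3.9, 4.0, 4.2, 4.4.
n = 9.
r = 1 + (80/100)·(9 − 1) = 1 + 6.4 = 7.4.
Rank 7 is 4.0 and rank 8 is 4.2.
Interpolate: 4.0 + 0.4·(4.2 − 4.0) = 4.0 + 0.4·0.2 = 4.08.

4.08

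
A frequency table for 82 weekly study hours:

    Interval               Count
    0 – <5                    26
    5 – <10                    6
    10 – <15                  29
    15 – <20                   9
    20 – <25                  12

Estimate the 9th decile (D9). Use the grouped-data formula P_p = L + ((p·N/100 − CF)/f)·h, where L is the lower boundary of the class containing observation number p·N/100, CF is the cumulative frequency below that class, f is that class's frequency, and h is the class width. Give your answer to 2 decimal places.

N = 82; target position k = 90/100 · 82 = 73.8.
Cumulative frequencies: 26, 32, 61, 70, 82.
Observation 73.8 falls in the class 20 – <25.
L = 20, CF = 70, f = 12, h = 5.
P90 = 20 + ((73.8 − 70)/12)·5 = 20 + 1.58333 = 21.5833.

21.58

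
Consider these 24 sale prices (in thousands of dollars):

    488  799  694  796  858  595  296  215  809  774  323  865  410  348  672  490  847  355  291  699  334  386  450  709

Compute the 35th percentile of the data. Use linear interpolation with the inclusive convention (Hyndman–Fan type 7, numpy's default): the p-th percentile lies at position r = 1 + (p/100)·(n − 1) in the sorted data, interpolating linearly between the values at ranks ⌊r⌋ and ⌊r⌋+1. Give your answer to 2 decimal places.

412.00

Sorted: 215, 291, 296, 323, 334, 348, 355, 386, 410, 450, 488, 490, 595, 672, 694, 699, 709, 774, 796, 799, 809, 847, 858, 865.
n = 24.
r = 1 + (35/100)·(24 − 1) = 1 + 8.05 = 9.05.
Rank 9 is 410 and rank 10 is 450.
Interpolate: 410 + 0.05·(450 − 410) = 410 + 0.05·40 = 412.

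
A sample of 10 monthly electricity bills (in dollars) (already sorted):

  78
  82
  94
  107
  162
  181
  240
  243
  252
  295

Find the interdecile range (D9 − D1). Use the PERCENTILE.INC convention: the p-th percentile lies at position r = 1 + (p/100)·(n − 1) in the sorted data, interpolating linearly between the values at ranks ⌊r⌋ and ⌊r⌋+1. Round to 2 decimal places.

n = 10.
P10: r = 1.9; ranks 1–2 are 78, 82; interpolating gives 81.6.
P90: r = 9.1; ranks 9–10 are 252, 295; interpolating gives 256.3.
Difference: 256.3 − 81.6 = 174.7.

174.70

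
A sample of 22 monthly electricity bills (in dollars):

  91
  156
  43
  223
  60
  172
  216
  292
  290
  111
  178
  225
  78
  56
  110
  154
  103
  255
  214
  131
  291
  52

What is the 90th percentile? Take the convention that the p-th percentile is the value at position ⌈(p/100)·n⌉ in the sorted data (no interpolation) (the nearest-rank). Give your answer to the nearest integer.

Sorted: 43, 52, 56, 60, 78, 91, 103, 110, 111, 131, 154, 156, 172, 178, 214, 216, 223, 225, 255, 290, 291, 292.
n = 22.
Position = ⌈90/100 · 22⌉ = ⌈19.8⌉ = 20.
The value at rank 20 is 290.

290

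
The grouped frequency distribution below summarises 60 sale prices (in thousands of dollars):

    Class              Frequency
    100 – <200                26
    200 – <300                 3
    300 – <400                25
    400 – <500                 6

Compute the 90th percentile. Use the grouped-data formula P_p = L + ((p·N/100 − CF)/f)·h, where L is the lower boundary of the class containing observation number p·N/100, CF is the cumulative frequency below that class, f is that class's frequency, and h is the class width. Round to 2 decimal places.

400.00

N = 60; target position k = 90/100 · 60 = 54.
Cumulative frequencies: 26, 29, 54, 60.
Observation 54 falls in the class 300 – <400.
L = 300, CF = 29, f = 25, h = 100.
P90 = 300 + ((54 − 29)/25)·100 = 300 + 100 = 400.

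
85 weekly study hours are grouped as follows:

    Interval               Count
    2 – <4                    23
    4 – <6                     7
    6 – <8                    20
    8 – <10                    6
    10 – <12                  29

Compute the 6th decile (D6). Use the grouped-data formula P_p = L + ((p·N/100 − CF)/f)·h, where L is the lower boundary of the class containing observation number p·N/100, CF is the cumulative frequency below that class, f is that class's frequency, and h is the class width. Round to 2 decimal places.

8.33

N = 85; target position k = 60/100 · 85 = 51.
Cumulative frequencies: 23, 30, 50, 56, 85.
Observation 51 falls in the class 8 – <10.
L = 8, CF = 50, f = 6, h = 2.
P60 = 8 + ((51 − 50)/6)·2 = 8 + 0.333333 = 8.33333.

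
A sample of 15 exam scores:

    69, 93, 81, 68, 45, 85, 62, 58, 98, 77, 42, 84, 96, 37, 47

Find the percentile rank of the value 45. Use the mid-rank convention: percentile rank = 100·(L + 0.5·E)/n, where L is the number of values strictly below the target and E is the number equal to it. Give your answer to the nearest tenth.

16.7

Sorted: 37, 42, 45, 47, 58, 62, 68, 69, 77, 81, 84, 85, 93, 96, 98.
Count below 45: L = 2; count equal: E = 1; n = 15.
Percentile rank = 100·(2 + 0.5·1)/15 = 100·2.5/15 = 16.67.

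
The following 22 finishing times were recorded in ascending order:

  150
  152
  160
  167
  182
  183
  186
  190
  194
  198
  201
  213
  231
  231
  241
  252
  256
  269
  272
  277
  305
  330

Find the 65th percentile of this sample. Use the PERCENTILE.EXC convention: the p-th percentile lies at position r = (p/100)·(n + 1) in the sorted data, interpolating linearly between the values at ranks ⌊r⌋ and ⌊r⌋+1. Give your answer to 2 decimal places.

n = 22.
r = (65/100)·(22 + 1) = 14.95.
Rank 14 is 231 and rank 15 is 241.
Interpolate: 231 + 0.95·(241 − 231) = 231 + 0.95·10 = 240.5.

240.50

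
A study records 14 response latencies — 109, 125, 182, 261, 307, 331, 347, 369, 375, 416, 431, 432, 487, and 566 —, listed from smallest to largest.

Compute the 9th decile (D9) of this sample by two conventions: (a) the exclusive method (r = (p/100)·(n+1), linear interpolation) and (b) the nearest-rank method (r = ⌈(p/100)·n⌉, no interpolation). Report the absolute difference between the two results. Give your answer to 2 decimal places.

n = 14.
(a) r = 13.5; between ranks 13 (487) and 14 (566): 526.5.
(b) the nearest-rank method: rank 13 → 487.
|526.5 − 487| = 39.5.

39.50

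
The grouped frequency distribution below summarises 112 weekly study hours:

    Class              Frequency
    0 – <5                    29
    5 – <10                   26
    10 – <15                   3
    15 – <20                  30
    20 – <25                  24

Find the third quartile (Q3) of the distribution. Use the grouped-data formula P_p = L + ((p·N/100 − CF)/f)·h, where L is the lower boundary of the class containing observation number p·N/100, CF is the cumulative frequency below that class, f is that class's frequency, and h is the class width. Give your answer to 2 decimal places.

N = 112; target position k = 75/100 · 112 = 84.
Cumulative frequencies: 29, 55, 58, 88, 112.
Observation 84 falls in the class 15 – <20.
L = 15, CF = 58, f = 30, h = 5.
P75 = 15 + ((84 − 58)/30)·5 = 15 + 4.33333 = 19.3333.

19.33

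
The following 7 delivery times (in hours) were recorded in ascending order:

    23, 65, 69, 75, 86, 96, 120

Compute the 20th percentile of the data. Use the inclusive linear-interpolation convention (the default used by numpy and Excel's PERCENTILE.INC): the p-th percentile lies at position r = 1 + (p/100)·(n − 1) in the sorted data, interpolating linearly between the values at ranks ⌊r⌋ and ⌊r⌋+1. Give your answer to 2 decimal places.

65.80

n = 7.
r = 1 + (20/100)·(7 − 1) = 1 + 1.2 = 2.2.
Rank 2 is 65 and rank 3 is 69.
Interpolate: 65 + 0.2·(69 − 65) = 65 + 0.2·4 = 65.8.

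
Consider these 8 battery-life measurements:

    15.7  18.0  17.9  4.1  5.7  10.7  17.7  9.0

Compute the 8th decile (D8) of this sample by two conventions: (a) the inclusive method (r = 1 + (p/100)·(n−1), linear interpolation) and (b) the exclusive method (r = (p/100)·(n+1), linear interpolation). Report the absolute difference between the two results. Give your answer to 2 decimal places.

Sorted: 4.1, 5.7, 9.0, 10.7, 15.7, 17.7, 17.9, 18.0.
n = 8.
(a) r = 6.6; between ranks 6 (17.7) and 7 (17.9): 17.82.
(b) r = 7.2; between ranks 7 (17.9) and 8 (18.0): 17.92.
|17.82 − 17.92| = 0.1.

0.10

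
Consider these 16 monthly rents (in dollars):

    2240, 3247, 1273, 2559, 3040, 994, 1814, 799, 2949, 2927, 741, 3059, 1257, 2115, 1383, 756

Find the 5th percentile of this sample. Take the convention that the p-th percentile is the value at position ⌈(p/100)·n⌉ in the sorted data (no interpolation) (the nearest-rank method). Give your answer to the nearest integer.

741

Sorted: 741, 756, 799, 994, 1257, 1273, 1383, 1814, 2115, 2240, 2559, 2927, 2949, 3040, 3059, 3247.
n = 16.
Position = ⌈5/100 · 16⌉ = ⌈0.8⌉ = 1.
The value at rank 1 is 741.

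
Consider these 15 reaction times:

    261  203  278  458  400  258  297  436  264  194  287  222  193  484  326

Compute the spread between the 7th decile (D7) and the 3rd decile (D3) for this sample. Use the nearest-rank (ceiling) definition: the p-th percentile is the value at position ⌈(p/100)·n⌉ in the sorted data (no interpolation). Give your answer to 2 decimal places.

68.00

Sorted: 193, 194, 203, 222, 258, 261, 264, 278, 287, 297, 326, 400, 436, 458, 484.
n = 15.
P30: rank ⌈30/100·15⌉ = 5 → 258.
P70: rank ⌈70/100·15⌉ = 11 → 326.
Difference: 326 − 258 = 68.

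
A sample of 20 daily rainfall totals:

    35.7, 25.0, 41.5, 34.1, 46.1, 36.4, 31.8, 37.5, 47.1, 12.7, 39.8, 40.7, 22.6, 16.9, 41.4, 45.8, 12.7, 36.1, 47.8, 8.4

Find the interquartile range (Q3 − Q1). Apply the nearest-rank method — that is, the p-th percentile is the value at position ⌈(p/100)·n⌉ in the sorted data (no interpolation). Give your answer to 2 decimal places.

Sorted: 8.4, 12.7, 12.7, 16.9, 22.6, 25.0, 31.8, 34.1, 35.7, 36.1, 36.4, 37.5, 39.8, 40.7, 41.4, 41.5, 45.8, 46.1, 47.1, 47.8.
n = 20.
P25: rank ⌈25/100·20⌉ = 5 → 22.6.
P75: rank ⌈75/100·20⌉ = 15 → 41.4.
Difference: 41.4 − 22.6 = 18.8.

18.80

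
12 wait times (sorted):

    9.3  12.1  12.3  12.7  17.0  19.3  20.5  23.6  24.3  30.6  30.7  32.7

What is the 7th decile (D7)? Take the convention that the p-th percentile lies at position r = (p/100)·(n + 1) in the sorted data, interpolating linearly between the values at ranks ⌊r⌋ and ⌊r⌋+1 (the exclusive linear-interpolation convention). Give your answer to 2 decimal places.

n = 12.
r = (70/100)·(12 + 1) = 9.1.
Rank 9 is 24.3 and rank 10 is 30.6.
Interpolate: 24.3 + 0.1·(30.6 − 24.3) = 24.3 + 0.1·6.3 = 24.93.

24.93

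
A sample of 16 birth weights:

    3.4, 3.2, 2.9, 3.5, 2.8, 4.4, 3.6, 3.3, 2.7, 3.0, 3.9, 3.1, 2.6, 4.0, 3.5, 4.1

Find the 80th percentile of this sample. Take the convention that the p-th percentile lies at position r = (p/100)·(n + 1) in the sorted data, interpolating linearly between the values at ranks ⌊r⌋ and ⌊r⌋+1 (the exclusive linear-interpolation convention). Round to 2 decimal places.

3.96

Sorted: 2.6, 2.7, 2.8, 2.9, 3.0, 3.1, 3.2, 3.3, 3.4, 3.5, 3.5, 3.6, 3.9, 4.0, 4.1, 4.4.
n = 16.
r = (80/100)·(16 + 1) = 13.6.
Rank 13 is 3.9 and rank 14 is 4.0.
Interpolate: 3.9 + 0.6·(4.0 − 3.9) = 3.9 + 0.6·0.1 = 3.96.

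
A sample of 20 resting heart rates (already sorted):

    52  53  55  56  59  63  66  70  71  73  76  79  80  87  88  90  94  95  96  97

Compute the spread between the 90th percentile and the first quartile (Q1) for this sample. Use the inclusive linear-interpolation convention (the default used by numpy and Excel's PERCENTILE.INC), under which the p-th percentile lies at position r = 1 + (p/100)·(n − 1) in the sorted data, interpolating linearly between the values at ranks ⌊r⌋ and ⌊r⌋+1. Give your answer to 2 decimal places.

n = 20.
P25: r = 5.75; ranks 5–6 are 59, 63; interpolating gives 62.
P90: r = 18.1; ranks 18–19 are 95, 96; interpolating gives 95.1.
Difference: 95.1 − 62 = 33.1.

33.10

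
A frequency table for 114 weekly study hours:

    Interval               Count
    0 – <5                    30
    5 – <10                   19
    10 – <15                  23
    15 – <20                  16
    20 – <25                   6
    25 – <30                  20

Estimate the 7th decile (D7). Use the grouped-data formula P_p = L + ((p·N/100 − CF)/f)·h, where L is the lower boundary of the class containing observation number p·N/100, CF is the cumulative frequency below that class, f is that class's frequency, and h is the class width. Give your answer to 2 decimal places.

N = 114; target position k = 70/100 · 114 = 79.8.
Cumulative frequencies: 30, 49, 72, 88, 94, 114.
Observation 79.8 falls in the class 15 – <20.
L = 15, CF = 72, f = 16, h = 5.
P70 = 15 + ((79.8 − 72)/16)·5 = 15 + 2.4375 = 17.4375.

17.44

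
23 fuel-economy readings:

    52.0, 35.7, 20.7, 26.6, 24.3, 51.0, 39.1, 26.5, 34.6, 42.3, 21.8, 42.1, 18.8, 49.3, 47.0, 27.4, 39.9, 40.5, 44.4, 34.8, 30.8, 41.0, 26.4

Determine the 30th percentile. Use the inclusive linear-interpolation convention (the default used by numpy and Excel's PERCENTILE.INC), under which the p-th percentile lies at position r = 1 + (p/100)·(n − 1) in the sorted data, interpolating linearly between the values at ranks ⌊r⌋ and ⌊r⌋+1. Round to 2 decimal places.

27.08

Sorted: 18.8, 20.7, 21.8, 24.3, 26.4, 26.5, 26.6, 27.4, 30.8, 34.6, 34.8, 35.7, 39.1, 39.9, 40.5, 41.0, 42.1, 42.3, 44.4, 47.0, 49.3, 51.0, 52.0.
n = 23.
r = 1 + (30/100)·(23 − 1) = 1 + 6.6 = 7.6.
Rank 7 is 26.6 and rank 8 is 27.4.
Interpolate: 26.6 + 0.6·(27.4 − 26.6) = 26.6 + 0.6·0.8 = 27.08.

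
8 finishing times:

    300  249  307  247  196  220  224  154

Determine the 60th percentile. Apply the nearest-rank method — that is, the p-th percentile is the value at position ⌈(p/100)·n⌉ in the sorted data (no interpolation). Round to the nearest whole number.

Sorted: 154, 196, 220, 224, 247, 249, 300, 307.
n = 8.
Position = ⌈60/100 · 8⌉ = ⌈4.8⌉ = 5.
The value at rank 5 is 247.

247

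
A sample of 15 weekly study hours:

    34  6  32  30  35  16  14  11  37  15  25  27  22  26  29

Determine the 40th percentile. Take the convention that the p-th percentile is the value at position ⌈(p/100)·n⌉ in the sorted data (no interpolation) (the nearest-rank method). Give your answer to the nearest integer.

22

Sorted: 6, 11, 14, 15, 16, 22, 25, 26, 27, 29, 30, 32, 34, 35, 37.
n = 15.
Position = ⌈40/100 · 15⌉ = ⌈6⌉ = 6.
The value at rank 6 is 22.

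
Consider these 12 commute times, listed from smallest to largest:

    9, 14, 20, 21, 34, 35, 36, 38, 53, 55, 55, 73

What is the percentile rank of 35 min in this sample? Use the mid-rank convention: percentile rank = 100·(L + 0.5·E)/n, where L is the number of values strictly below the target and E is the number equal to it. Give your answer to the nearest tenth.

Count below 35: L = 5; count equal: E = 1; n = 12.
Percentile rank = 100·(5 + 0.5·1)/12 = 100·5.5/12 = 45.83.

45.8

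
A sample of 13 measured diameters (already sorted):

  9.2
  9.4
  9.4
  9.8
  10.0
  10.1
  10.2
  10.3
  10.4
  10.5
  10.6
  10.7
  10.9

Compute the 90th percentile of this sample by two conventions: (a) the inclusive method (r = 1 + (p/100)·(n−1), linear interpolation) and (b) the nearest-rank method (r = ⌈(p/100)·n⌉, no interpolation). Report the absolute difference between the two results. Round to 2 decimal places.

n = 13.
(a) r = 11.8; between ranks 11 (10.6) and 12 (10.7): 10.68.
(b) the nearest-rank method: rank 12 → 10.7.
|10.68 − 10.7| = 0.02.

0.02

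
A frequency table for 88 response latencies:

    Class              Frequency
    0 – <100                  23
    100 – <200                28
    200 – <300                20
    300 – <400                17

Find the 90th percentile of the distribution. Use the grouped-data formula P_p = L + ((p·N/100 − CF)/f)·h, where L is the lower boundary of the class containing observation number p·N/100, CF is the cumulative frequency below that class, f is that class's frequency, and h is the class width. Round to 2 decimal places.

348.24

N = 88; target position k = 90/100 · 88 = 79.2.
Cumulative frequencies: 23, 51, 71, 88.
Observation 79.2 falls in the class 300 – <400.
L = 300, CF = 71, f = 17, h = 100.
P90 = 300 + ((79.2 − 71)/17)·100 = 300 + 48.2353 = 348.235.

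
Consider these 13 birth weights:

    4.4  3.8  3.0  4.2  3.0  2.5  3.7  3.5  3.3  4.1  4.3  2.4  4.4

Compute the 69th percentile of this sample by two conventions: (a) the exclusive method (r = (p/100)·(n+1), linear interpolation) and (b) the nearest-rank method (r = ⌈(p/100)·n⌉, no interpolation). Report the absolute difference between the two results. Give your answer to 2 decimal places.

Sorted: 2.4, 2.5, 3.0, 3.0, 3.3, 3.5, 3.7, 3.8, 4.1, 4.2, 4.3, 4.4, 4.4.
n = 13.
(a) r = 9.66; between ranks 9 (4.1) and 10 (4.2): 4.166.
(b) the nearest-rank method: rank 9 → 4.1.
|4.166 − 4.1| = 0.066.

0.07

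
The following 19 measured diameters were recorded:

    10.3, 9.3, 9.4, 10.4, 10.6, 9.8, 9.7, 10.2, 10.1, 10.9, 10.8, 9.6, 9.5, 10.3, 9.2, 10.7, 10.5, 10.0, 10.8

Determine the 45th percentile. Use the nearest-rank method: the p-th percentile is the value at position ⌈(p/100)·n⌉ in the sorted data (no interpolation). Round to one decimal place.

10.1

Sorted: 9.2, 9.3, 9.4, 9.5, 9.6, 9.7, 9.8, 10.0, 10.1, 10.2, 10.3, 10.3, 10.4, 10.5, 10.6, 10.7, 10.8, 10.8, 10.9.
n = 19.
Position = ⌈45/100 · 19⌉ = ⌈8.55⌉ = 9.
The value at rank 9 is 10.1.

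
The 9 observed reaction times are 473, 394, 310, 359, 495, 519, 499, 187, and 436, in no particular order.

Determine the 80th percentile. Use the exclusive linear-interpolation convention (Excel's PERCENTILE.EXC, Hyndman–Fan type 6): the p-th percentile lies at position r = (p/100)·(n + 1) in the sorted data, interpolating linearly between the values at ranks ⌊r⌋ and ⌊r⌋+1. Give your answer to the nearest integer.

499

Sorted: 187, 310, 359, 394, 436, 473, 495, 499, 519.
n = 9.
r = (80/100)·(9 + 1) = 8.
r is an integer, so P80 is the value at rank 8: 499.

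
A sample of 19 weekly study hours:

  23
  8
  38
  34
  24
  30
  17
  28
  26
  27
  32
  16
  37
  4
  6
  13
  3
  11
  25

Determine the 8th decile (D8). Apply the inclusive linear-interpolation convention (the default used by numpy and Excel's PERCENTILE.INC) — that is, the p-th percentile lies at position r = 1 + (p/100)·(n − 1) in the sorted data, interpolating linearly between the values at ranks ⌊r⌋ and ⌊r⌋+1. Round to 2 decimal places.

30.80

Sorted: 3, 4, 6, 8, 11, 13, 16, 17, 23, 24, 25, 26, 27, 28, 30, 32, 34, 37, 38.
n = 19.
r = 1 + (80/100)·(19 − 1) = 1 + 14.4 = 15.4.
Rank 15 is 30 and rank 16 is 32.
Interpolate: 30 + 0.4·(32 − 30) = 30 + 0.4·2 = 30.8.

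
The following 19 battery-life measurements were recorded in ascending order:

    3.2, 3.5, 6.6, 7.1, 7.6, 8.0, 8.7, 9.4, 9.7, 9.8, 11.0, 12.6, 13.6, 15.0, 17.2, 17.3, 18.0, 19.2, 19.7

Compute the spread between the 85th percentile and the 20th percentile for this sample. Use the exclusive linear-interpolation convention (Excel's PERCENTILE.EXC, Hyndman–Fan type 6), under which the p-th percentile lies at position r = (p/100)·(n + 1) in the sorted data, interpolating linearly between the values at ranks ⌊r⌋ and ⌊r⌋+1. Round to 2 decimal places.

n = 19.
P20: r = 4 (integer) → 7.1.
P85: r = 17 (integer) → 18.
Difference: 18 − 7.1 = 10.9.

10.90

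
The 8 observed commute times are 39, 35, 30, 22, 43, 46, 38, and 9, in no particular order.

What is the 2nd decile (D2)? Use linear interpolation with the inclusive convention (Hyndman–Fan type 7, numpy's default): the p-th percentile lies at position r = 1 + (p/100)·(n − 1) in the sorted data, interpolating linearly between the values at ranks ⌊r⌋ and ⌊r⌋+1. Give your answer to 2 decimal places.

Sorted: 9, 22, 30, 35, 38, 39, 43, 46.
n = 8.
r = 1 + (20/100)·(8 − 1) = 1 + 1.4 = 2.4.
Rank 2 is 22 and rank 3 is 30.
Interpolate: 22 + 0.4·(30 − 22) = 22 + 0.4·8 = 25.2.

25.20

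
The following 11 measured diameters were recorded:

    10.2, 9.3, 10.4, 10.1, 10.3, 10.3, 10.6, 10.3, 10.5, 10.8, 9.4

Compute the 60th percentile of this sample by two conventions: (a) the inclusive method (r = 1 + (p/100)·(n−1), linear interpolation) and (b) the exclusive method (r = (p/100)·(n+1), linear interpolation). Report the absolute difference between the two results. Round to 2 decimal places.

0.02

Sorted: 9.3, 9.4, 10.1, 10.2, 10.3, 10.3, 10.3, 10.4, 10.5, 10.6, 10.8.
n = 11.
(a) r = 7 → value at rank 7 = 10.3.
(b) r = 7.2; between ranks 7 (10.3) and 8 (10.4): 10.32.
|10.3 − 10.32| = 0.02.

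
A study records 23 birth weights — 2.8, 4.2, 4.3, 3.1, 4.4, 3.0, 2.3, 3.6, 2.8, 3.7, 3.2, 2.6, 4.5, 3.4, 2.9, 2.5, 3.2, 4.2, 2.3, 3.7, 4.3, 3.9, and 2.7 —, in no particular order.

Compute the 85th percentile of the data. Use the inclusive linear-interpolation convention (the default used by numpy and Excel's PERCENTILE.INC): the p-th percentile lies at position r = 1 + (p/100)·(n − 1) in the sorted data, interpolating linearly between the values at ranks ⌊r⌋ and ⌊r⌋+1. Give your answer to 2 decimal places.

4.27

Sorted: 2.3, 2.3, 2.5, 2.6, 2.7, 2.8, 2.8, 2.9, 3.0, 3.1, 3.2, 3.2, 3.4, 3.6, 3.7, 3.7, 3.9, 4.2, 4.2, 4.3, 4.3, 4.4, 4.5.
n = 23.
r = 1 + (85/100)·(23 − 1) = 1 + 18.7 = 19.7.
Rank 19 is 4.2 and rank 20 is 4.3.
Interpolate: 4.2 + 0.7·(4.3 − 4.2) = 4.2 + 0.7·0.1 = 4.27.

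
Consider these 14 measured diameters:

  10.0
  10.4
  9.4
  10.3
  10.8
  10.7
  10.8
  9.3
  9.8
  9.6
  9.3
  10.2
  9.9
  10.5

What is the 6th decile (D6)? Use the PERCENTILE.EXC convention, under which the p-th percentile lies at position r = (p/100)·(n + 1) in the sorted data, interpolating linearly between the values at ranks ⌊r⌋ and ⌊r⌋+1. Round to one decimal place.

Sorted: 9.3, 9.3, 9.4, 9.6, 9.8, 9.9, 10.0, 10.2, 10.3, 10.4, 10.5, 10.7, 10.8, 10.8.
n = 14.
r = (60/100)·(14 + 1) = 9.
r is an integer, so P60 is the value at rank 9: 10.3.

10.3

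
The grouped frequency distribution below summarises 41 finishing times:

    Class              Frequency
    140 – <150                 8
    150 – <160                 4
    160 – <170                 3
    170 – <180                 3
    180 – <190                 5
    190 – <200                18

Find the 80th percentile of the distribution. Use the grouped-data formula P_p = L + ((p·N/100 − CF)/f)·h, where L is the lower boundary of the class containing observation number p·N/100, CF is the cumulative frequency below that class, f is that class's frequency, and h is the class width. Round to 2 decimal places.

195.44

N = 41; target position k = 80/100 · 41 = 32.8.
Cumulative frequencies: 8, 12, 15, 18, 23, 41.
Observation 32.8 falls in the class 190 – <200.
L = 190, CF = 23, f = 18, h = 10.
P80 = 190 + ((32.8 − 23)/18)·10 = 190 + 5.44444 = 195.444.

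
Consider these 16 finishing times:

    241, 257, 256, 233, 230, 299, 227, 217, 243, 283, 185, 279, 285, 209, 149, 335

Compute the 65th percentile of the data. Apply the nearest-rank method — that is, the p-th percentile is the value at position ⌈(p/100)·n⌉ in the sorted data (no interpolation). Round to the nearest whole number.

Sorted: 149, 185, 209, 217, 227, 230, 233, 241, 243, 256, 257, 279, 283, 285, 299, 335.
n = 16.
Position = ⌈65/100 · 16⌉ = ⌈10.4⌉ = 11.
The value at rank 11 is 257.

257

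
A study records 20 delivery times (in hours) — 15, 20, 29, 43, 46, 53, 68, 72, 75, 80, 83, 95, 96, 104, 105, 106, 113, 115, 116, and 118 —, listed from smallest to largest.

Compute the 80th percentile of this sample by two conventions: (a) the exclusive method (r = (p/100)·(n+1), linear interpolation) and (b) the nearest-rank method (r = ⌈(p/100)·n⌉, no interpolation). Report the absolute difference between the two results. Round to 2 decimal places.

5.60

n = 20.
(a) r = 16.8; between ranks 16 (106) and 17 (113): 111.6.
(b) the nearest-rank method: rank 16 → 106.
|111.6 − 106| = 5.6.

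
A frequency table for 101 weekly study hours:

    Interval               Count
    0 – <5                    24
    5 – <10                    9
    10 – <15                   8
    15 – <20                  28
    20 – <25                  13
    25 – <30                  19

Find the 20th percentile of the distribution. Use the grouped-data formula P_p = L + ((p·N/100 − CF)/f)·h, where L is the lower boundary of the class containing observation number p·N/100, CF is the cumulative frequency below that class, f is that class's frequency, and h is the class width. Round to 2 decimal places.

N = 101; target position k = 20/100 · 101 = 20.2.
Cumulative frequencies: 24, 33, 41, 69, 82, 101.
Observation 20.2 falls in the class 0 – <5.
L = 0, CF = 0, f = 24, h = 5.
P20 = 0 + ((20.2 − 0)/24)·5 = 0 + 4.20833 = 4.20833.

4.21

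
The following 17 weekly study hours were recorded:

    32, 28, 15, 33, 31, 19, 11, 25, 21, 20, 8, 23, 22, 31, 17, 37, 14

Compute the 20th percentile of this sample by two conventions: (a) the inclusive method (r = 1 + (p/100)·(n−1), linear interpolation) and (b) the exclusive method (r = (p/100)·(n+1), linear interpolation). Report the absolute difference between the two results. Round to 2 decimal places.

Sorted: 8, 11, 14, 15, 17, 19, 20, 21, 22, 23, 25, 28, 31, 31, 32, 33, 37.
n = 17.
(a) r = 4.2; between ranks 4 (15) and 5 (17): 15.4.
(b) r = 3.6; between ranks 3 (14) and 4 (15): 14.6.
|15.4 − 14.6| = 0.8.

0.80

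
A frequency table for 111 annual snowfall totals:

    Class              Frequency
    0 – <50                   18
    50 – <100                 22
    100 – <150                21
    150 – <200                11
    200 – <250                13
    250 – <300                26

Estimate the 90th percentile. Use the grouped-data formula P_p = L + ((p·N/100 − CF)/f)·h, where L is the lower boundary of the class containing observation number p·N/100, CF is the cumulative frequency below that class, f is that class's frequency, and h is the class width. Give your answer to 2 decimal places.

278.65

N = 111; target position k = 90/100 · 111 = 99.9.
Cumulative frequencies: 18, 40, 61, 72, 85, 111.
Observation 99.9 falls in the class 250 – <300.
L = 250, CF = 85, f = 26, h = 50.
P90 = 250 + ((99.9 − 85)/26)·50 = 250 + 28.6538 = 278.654.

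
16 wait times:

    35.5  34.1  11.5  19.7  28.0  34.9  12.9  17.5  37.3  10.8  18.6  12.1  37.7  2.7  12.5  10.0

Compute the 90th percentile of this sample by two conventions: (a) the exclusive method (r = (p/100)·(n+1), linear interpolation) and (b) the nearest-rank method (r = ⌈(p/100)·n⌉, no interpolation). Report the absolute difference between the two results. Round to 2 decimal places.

0.12

Sorted: 2.7, 10.0, 10.8, 11.5, 12.1, 12.5, 12.9, 17.5, 18.6, 19.7, 28.0, 34.1, 34.9, 35.5, 37.3, 37.7.
n = 16.
(a) r = 15.3; between ranks 15 (37.3) and 16 (37.7): 37.42.
(b) the nearest-rank method: rank 15 → 37.3.
|37.42 − 37.3| = 0.12.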